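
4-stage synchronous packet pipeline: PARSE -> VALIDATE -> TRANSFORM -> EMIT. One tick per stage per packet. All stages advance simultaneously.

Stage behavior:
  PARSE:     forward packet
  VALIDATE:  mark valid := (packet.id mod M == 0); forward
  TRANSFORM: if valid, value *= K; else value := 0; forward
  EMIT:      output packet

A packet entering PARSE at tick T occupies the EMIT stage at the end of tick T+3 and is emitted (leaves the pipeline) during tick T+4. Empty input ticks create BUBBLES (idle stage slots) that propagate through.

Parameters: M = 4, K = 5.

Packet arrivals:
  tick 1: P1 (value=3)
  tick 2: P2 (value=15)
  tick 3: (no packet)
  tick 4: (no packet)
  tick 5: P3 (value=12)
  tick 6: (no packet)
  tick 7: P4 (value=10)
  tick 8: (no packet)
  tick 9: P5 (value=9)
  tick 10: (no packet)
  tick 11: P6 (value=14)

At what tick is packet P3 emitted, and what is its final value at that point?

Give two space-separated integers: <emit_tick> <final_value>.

Answer: 9 0

Derivation:
Tick 1: [PARSE:P1(v=3,ok=F), VALIDATE:-, TRANSFORM:-, EMIT:-] out:-; in:P1
Tick 2: [PARSE:P2(v=15,ok=F), VALIDATE:P1(v=3,ok=F), TRANSFORM:-, EMIT:-] out:-; in:P2
Tick 3: [PARSE:-, VALIDATE:P2(v=15,ok=F), TRANSFORM:P1(v=0,ok=F), EMIT:-] out:-; in:-
Tick 4: [PARSE:-, VALIDATE:-, TRANSFORM:P2(v=0,ok=F), EMIT:P1(v=0,ok=F)] out:-; in:-
Tick 5: [PARSE:P3(v=12,ok=F), VALIDATE:-, TRANSFORM:-, EMIT:P2(v=0,ok=F)] out:P1(v=0); in:P3
Tick 6: [PARSE:-, VALIDATE:P3(v=12,ok=F), TRANSFORM:-, EMIT:-] out:P2(v=0); in:-
Tick 7: [PARSE:P4(v=10,ok=F), VALIDATE:-, TRANSFORM:P3(v=0,ok=F), EMIT:-] out:-; in:P4
Tick 8: [PARSE:-, VALIDATE:P4(v=10,ok=T), TRANSFORM:-, EMIT:P3(v=0,ok=F)] out:-; in:-
Tick 9: [PARSE:P5(v=9,ok=F), VALIDATE:-, TRANSFORM:P4(v=50,ok=T), EMIT:-] out:P3(v=0); in:P5
Tick 10: [PARSE:-, VALIDATE:P5(v=9,ok=F), TRANSFORM:-, EMIT:P4(v=50,ok=T)] out:-; in:-
Tick 11: [PARSE:P6(v=14,ok=F), VALIDATE:-, TRANSFORM:P5(v=0,ok=F), EMIT:-] out:P4(v=50); in:P6
Tick 12: [PARSE:-, VALIDATE:P6(v=14,ok=F), TRANSFORM:-, EMIT:P5(v=0,ok=F)] out:-; in:-
Tick 13: [PARSE:-, VALIDATE:-, TRANSFORM:P6(v=0,ok=F), EMIT:-] out:P5(v=0); in:-
Tick 14: [PARSE:-, VALIDATE:-, TRANSFORM:-, EMIT:P6(v=0,ok=F)] out:-; in:-
Tick 15: [PARSE:-, VALIDATE:-, TRANSFORM:-, EMIT:-] out:P6(v=0); in:-
P3: arrives tick 5, valid=False (id=3, id%4=3), emit tick 9, final value 0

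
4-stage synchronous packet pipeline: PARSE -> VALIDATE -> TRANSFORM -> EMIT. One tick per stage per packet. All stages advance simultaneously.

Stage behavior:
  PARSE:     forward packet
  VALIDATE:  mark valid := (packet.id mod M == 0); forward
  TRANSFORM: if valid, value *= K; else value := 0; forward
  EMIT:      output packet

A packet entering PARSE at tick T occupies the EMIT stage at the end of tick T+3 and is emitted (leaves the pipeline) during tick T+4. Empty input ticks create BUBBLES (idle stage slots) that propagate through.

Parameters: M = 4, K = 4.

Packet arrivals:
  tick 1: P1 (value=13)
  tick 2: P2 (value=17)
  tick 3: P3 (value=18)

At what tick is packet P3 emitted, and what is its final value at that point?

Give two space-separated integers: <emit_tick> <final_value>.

Tick 1: [PARSE:P1(v=13,ok=F), VALIDATE:-, TRANSFORM:-, EMIT:-] out:-; in:P1
Tick 2: [PARSE:P2(v=17,ok=F), VALIDATE:P1(v=13,ok=F), TRANSFORM:-, EMIT:-] out:-; in:P2
Tick 3: [PARSE:P3(v=18,ok=F), VALIDATE:P2(v=17,ok=F), TRANSFORM:P1(v=0,ok=F), EMIT:-] out:-; in:P3
Tick 4: [PARSE:-, VALIDATE:P3(v=18,ok=F), TRANSFORM:P2(v=0,ok=F), EMIT:P1(v=0,ok=F)] out:-; in:-
Tick 5: [PARSE:-, VALIDATE:-, TRANSFORM:P3(v=0,ok=F), EMIT:P2(v=0,ok=F)] out:P1(v=0); in:-
Tick 6: [PARSE:-, VALIDATE:-, TRANSFORM:-, EMIT:P3(v=0,ok=F)] out:P2(v=0); in:-
Tick 7: [PARSE:-, VALIDATE:-, TRANSFORM:-, EMIT:-] out:P3(v=0); in:-
P3: arrives tick 3, valid=False (id=3, id%4=3), emit tick 7, final value 0

Answer: 7 0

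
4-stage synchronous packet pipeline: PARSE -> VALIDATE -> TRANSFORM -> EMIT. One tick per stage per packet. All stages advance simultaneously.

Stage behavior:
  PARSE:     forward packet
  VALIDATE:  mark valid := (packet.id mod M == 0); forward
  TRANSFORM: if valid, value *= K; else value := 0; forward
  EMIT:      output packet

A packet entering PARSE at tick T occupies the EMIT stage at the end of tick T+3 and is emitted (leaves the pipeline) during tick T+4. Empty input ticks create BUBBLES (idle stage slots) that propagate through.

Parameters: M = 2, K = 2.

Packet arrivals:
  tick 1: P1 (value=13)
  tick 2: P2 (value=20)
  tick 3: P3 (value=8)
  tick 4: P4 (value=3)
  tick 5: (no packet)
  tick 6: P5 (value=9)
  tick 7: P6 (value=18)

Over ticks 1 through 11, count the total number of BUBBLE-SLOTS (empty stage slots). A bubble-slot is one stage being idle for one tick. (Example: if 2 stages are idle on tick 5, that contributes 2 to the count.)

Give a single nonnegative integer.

Tick 1: [PARSE:P1(v=13,ok=F), VALIDATE:-, TRANSFORM:-, EMIT:-] out:-; bubbles=3
Tick 2: [PARSE:P2(v=20,ok=F), VALIDATE:P1(v=13,ok=F), TRANSFORM:-, EMIT:-] out:-; bubbles=2
Tick 3: [PARSE:P3(v=8,ok=F), VALIDATE:P2(v=20,ok=T), TRANSFORM:P1(v=0,ok=F), EMIT:-] out:-; bubbles=1
Tick 4: [PARSE:P4(v=3,ok=F), VALIDATE:P3(v=8,ok=F), TRANSFORM:P2(v=40,ok=T), EMIT:P1(v=0,ok=F)] out:-; bubbles=0
Tick 5: [PARSE:-, VALIDATE:P4(v=3,ok=T), TRANSFORM:P3(v=0,ok=F), EMIT:P2(v=40,ok=T)] out:P1(v=0); bubbles=1
Tick 6: [PARSE:P5(v=9,ok=F), VALIDATE:-, TRANSFORM:P4(v=6,ok=T), EMIT:P3(v=0,ok=F)] out:P2(v=40); bubbles=1
Tick 7: [PARSE:P6(v=18,ok=F), VALIDATE:P5(v=9,ok=F), TRANSFORM:-, EMIT:P4(v=6,ok=T)] out:P3(v=0); bubbles=1
Tick 8: [PARSE:-, VALIDATE:P6(v=18,ok=T), TRANSFORM:P5(v=0,ok=F), EMIT:-] out:P4(v=6); bubbles=2
Tick 9: [PARSE:-, VALIDATE:-, TRANSFORM:P6(v=36,ok=T), EMIT:P5(v=0,ok=F)] out:-; bubbles=2
Tick 10: [PARSE:-, VALIDATE:-, TRANSFORM:-, EMIT:P6(v=36,ok=T)] out:P5(v=0); bubbles=3
Tick 11: [PARSE:-, VALIDATE:-, TRANSFORM:-, EMIT:-] out:P6(v=36); bubbles=4
Total bubble-slots: 20

Answer: 20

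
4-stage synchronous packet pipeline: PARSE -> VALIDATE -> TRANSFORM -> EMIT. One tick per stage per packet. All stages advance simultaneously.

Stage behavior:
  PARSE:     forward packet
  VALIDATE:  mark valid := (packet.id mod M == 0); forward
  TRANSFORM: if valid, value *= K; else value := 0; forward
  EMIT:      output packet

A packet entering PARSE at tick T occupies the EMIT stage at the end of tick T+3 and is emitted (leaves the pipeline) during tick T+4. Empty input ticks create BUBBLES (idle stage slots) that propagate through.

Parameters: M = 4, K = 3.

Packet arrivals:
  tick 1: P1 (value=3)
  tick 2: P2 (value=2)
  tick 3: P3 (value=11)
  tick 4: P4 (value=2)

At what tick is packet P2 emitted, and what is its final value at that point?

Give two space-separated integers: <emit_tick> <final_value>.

Tick 1: [PARSE:P1(v=3,ok=F), VALIDATE:-, TRANSFORM:-, EMIT:-] out:-; in:P1
Tick 2: [PARSE:P2(v=2,ok=F), VALIDATE:P1(v=3,ok=F), TRANSFORM:-, EMIT:-] out:-; in:P2
Tick 3: [PARSE:P3(v=11,ok=F), VALIDATE:P2(v=2,ok=F), TRANSFORM:P1(v=0,ok=F), EMIT:-] out:-; in:P3
Tick 4: [PARSE:P4(v=2,ok=F), VALIDATE:P3(v=11,ok=F), TRANSFORM:P2(v=0,ok=F), EMIT:P1(v=0,ok=F)] out:-; in:P4
Tick 5: [PARSE:-, VALIDATE:P4(v=2,ok=T), TRANSFORM:P3(v=0,ok=F), EMIT:P2(v=0,ok=F)] out:P1(v=0); in:-
Tick 6: [PARSE:-, VALIDATE:-, TRANSFORM:P4(v=6,ok=T), EMIT:P3(v=0,ok=F)] out:P2(v=0); in:-
Tick 7: [PARSE:-, VALIDATE:-, TRANSFORM:-, EMIT:P4(v=6,ok=T)] out:P3(v=0); in:-
Tick 8: [PARSE:-, VALIDATE:-, TRANSFORM:-, EMIT:-] out:P4(v=6); in:-
P2: arrives tick 2, valid=False (id=2, id%4=2), emit tick 6, final value 0

Answer: 6 0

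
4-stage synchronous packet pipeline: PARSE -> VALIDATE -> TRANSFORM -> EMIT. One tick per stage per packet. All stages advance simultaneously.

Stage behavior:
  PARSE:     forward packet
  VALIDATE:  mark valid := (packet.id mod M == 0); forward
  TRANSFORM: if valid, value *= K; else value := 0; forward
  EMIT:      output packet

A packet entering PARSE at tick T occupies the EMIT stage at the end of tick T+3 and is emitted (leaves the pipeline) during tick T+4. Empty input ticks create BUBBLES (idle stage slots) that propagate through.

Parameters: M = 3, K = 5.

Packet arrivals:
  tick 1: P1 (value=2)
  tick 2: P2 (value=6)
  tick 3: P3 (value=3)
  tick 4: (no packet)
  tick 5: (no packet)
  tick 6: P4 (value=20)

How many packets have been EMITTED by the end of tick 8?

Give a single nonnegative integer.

Answer: 3

Derivation:
Tick 1: [PARSE:P1(v=2,ok=F), VALIDATE:-, TRANSFORM:-, EMIT:-] out:-; in:P1
Tick 2: [PARSE:P2(v=6,ok=F), VALIDATE:P1(v=2,ok=F), TRANSFORM:-, EMIT:-] out:-; in:P2
Tick 3: [PARSE:P3(v=3,ok=F), VALIDATE:P2(v=6,ok=F), TRANSFORM:P1(v=0,ok=F), EMIT:-] out:-; in:P3
Tick 4: [PARSE:-, VALIDATE:P3(v=3,ok=T), TRANSFORM:P2(v=0,ok=F), EMIT:P1(v=0,ok=F)] out:-; in:-
Tick 5: [PARSE:-, VALIDATE:-, TRANSFORM:P3(v=15,ok=T), EMIT:P2(v=0,ok=F)] out:P1(v=0); in:-
Tick 6: [PARSE:P4(v=20,ok=F), VALIDATE:-, TRANSFORM:-, EMIT:P3(v=15,ok=T)] out:P2(v=0); in:P4
Tick 7: [PARSE:-, VALIDATE:P4(v=20,ok=F), TRANSFORM:-, EMIT:-] out:P3(v=15); in:-
Tick 8: [PARSE:-, VALIDATE:-, TRANSFORM:P4(v=0,ok=F), EMIT:-] out:-; in:-
Emitted by tick 8: ['P1', 'P2', 'P3']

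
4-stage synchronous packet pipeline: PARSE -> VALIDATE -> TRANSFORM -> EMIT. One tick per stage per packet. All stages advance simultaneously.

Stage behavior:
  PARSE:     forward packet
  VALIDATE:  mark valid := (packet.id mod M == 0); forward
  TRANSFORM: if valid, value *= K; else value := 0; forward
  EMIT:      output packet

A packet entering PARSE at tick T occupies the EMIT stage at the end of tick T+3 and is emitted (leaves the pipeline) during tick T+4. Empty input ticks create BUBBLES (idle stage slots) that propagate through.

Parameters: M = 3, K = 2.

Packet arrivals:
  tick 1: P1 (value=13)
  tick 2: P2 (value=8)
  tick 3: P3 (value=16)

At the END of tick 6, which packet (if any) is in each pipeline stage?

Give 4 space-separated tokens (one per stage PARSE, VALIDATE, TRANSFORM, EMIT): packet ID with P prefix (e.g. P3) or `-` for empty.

Tick 1: [PARSE:P1(v=13,ok=F), VALIDATE:-, TRANSFORM:-, EMIT:-] out:-; in:P1
Tick 2: [PARSE:P2(v=8,ok=F), VALIDATE:P1(v=13,ok=F), TRANSFORM:-, EMIT:-] out:-; in:P2
Tick 3: [PARSE:P3(v=16,ok=F), VALIDATE:P2(v=8,ok=F), TRANSFORM:P1(v=0,ok=F), EMIT:-] out:-; in:P3
Tick 4: [PARSE:-, VALIDATE:P3(v=16,ok=T), TRANSFORM:P2(v=0,ok=F), EMIT:P1(v=0,ok=F)] out:-; in:-
Tick 5: [PARSE:-, VALIDATE:-, TRANSFORM:P3(v=32,ok=T), EMIT:P2(v=0,ok=F)] out:P1(v=0); in:-
Tick 6: [PARSE:-, VALIDATE:-, TRANSFORM:-, EMIT:P3(v=32,ok=T)] out:P2(v=0); in:-
At end of tick 6: ['-', '-', '-', 'P3']

Answer: - - - P3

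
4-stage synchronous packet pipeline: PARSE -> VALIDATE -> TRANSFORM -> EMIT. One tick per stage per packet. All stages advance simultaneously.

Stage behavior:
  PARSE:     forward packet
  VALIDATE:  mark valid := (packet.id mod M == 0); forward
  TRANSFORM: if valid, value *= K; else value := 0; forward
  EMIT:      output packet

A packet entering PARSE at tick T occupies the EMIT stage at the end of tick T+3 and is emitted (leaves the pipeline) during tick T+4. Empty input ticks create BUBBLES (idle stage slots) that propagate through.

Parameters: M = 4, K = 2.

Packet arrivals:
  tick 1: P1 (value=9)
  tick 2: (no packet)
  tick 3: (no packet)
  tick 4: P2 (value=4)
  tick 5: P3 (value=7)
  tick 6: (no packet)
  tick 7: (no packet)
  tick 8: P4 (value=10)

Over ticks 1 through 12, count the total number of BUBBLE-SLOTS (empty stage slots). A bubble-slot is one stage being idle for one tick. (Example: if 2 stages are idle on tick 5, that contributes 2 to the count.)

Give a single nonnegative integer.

Answer: 32

Derivation:
Tick 1: [PARSE:P1(v=9,ok=F), VALIDATE:-, TRANSFORM:-, EMIT:-] out:-; bubbles=3
Tick 2: [PARSE:-, VALIDATE:P1(v=9,ok=F), TRANSFORM:-, EMIT:-] out:-; bubbles=3
Tick 3: [PARSE:-, VALIDATE:-, TRANSFORM:P1(v=0,ok=F), EMIT:-] out:-; bubbles=3
Tick 4: [PARSE:P2(v=4,ok=F), VALIDATE:-, TRANSFORM:-, EMIT:P1(v=0,ok=F)] out:-; bubbles=2
Tick 5: [PARSE:P3(v=7,ok=F), VALIDATE:P2(v=4,ok=F), TRANSFORM:-, EMIT:-] out:P1(v=0); bubbles=2
Tick 6: [PARSE:-, VALIDATE:P3(v=7,ok=F), TRANSFORM:P2(v=0,ok=F), EMIT:-] out:-; bubbles=2
Tick 7: [PARSE:-, VALIDATE:-, TRANSFORM:P3(v=0,ok=F), EMIT:P2(v=0,ok=F)] out:-; bubbles=2
Tick 8: [PARSE:P4(v=10,ok=F), VALIDATE:-, TRANSFORM:-, EMIT:P3(v=0,ok=F)] out:P2(v=0); bubbles=2
Tick 9: [PARSE:-, VALIDATE:P4(v=10,ok=T), TRANSFORM:-, EMIT:-] out:P3(v=0); bubbles=3
Tick 10: [PARSE:-, VALIDATE:-, TRANSFORM:P4(v=20,ok=T), EMIT:-] out:-; bubbles=3
Tick 11: [PARSE:-, VALIDATE:-, TRANSFORM:-, EMIT:P4(v=20,ok=T)] out:-; bubbles=3
Tick 12: [PARSE:-, VALIDATE:-, TRANSFORM:-, EMIT:-] out:P4(v=20); bubbles=4
Total bubble-slots: 32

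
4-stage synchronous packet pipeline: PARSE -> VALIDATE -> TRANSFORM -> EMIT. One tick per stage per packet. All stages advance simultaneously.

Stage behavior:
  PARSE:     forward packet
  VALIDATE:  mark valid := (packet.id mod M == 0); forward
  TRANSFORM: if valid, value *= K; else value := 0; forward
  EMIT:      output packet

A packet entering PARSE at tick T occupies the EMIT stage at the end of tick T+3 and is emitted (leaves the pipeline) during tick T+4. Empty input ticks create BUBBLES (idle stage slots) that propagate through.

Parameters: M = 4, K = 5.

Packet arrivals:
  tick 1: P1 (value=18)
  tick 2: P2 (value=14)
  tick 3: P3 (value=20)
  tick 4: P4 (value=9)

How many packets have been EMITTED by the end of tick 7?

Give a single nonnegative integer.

Answer: 3

Derivation:
Tick 1: [PARSE:P1(v=18,ok=F), VALIDATE:-, TRANSFORM:-, EMIT:-] out:-; in:P1
Tick 2: [PARSE:P2(v=14,ok=F), VALIDATE:P1(v=18,ok=F), TRANSFORM:-, EMIT:-] out:-; in:P2
Tick 3: [PARSE:P3(v=20,ok=F), VALIDATE:P2(v=14,ok=F), TRANSFORM:P1(v=0,ok=F), EMIT:-] out:-; in:P3
Tick 4: [PARSE:P4(v=9,ok=F), VALIDATE:P3(v=20,ok=F), TRANSFORM:P2(v=0,ok=F), EMIT:P1(v=0,ok=F)] out:-; in:P4
Tick 5: [PARSE:-, VALIDATE:P4(v=9,ok=T), TRANSFORM:P3(v=0,ok=F), EMIT:P2(v=0,ok=F)] out:P1(v=0); in:-
Tick 6: [PARSE:-, VALIDATE:-, TRANSFORM:P4(v=45,ok=T), EMIT:P3(v=0,ok=F)] out:P2(v=0); in:-
Tick 7: [PARSE:-, VALIDATE:-, TRANSFORM:-, EMIT:P4(v=45,ok=T)] out:P3(v=0); in:-
Emitted by tick 7: ['P1', 'P2', 'P3']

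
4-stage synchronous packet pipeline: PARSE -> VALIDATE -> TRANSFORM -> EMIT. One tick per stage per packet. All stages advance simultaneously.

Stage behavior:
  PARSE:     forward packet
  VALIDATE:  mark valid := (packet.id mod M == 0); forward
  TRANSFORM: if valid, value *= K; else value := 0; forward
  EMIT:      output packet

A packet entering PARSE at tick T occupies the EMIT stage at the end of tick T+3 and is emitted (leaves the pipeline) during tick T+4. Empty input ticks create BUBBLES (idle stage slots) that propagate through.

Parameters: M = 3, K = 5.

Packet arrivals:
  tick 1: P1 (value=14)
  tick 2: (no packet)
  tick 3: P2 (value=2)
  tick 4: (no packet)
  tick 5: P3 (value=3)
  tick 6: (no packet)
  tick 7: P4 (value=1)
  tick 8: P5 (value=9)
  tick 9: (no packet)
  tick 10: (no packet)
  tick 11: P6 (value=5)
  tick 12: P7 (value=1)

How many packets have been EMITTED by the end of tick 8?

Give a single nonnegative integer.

Tick 1: [PARSE:P1(v=14,ok=F), VALIDATE:-, TRANSFORM:-, EMIT:-] out:-; in:P1
Tick 2: [PARSE:-, VALIDATE:P1(v=14,ok=F), TRANSFORM:-, EMIT:-] out:-; in:-
Tick 3: [PARSE:P2(v=2,ok=F), VALIDATE:-, TRANSFORM:P1(v=0,ok=F), EMIT:-] out:-; in:P2
Tick 4: [PARSE:-, VALIDATE:P2(v=2,ok=F), TRANSFORM:-, EMIT:P1(v=0,ok=F)] out:-; in:-
Tick 5: [PARSE:P3(v=3,ok=F), VALIDATE:-, TRANSFORM:P2(v=0,ok=F), EMIT:-] out:P1(v=0); in:P3
Tick 6: [PARSE:-, VALIDATE:P3(v=3,ok=T), TRANSFORM:-, EMIT:P2(v=0,ok=F)] out:-; in:-
Tick 7: [PARSE:P4(v=1,ok=F), VALIDATE:-, TRANSFORM:P3(v=15,ok=T), EMIT:-] out:P2(v=0); in:P4
Tick 8: [PARSE:P5(v=9,ok=F), VALIDATE:P4(v=1,ok=F), TRANSFORM:-, EMIT:P3(v=15,ok=T)] out:-; in:P5
Emitted by tick 8: ['P1', 'P2']

Answer: 2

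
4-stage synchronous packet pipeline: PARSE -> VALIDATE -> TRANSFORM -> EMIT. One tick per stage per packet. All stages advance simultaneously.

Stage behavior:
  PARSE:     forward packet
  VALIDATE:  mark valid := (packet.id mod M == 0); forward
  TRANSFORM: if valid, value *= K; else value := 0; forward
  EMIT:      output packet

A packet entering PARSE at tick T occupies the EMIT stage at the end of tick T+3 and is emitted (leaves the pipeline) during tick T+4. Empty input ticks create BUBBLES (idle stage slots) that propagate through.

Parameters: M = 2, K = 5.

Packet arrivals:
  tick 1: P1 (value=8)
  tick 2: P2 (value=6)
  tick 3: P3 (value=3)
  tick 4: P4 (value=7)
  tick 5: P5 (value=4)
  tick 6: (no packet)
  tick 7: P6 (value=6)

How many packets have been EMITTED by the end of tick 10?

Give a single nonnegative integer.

Answer: 5

Derivation:
Tick 1: [PARSE:P1(v=8,ok=F), VALIDATE:-, TRANSFORM:-, EMIT:-] out:-; in:P1
Tick 2: [PARSE:P2(v=6,ok=F), VALIDATE:P1(v=8,ok=F), TRANSFORM:-, EMIT:-] out:-; in:P2
Tick 3: [PARSE:P3(v=3,ok=F), VALIDATE:P2(v=6,ok=T), TRANSFORM:P1(v=0,ok=F), EMIT:-] out:-; in:P3
Tick 4: [PARSE:P4(v=7,ok=F), VALIDATE:P3(v=3,ok=F), TRANSFORM:P2(v=30,ok=T), EMIT:P1(v=0,ok=F)] out:-; in:P4
Tick 5: [PARSE:P5(v=4,ok=F), VALIDATE:P4(v=7,ok=T), TRANSFORM:P3(v=0,ok=F), EMIT:P2(v=30,ok=T)] out:P1(v=0); in:P5
Tick 6: [PARSE:-, VALIDATE:P5(v=4,ok=F), TRANSFORM:P4(v=35,ok=T), EMIT:P3(v=0,ok=F)] out:P2(v=30); in:-
Tick 7: [PARSE:P6(v=6,ok=F), VALIDATE:-, TRANSFORM:P5(v=0,ok=F), EMIT:P4(v=35,ok=T)] out:P3(v=0); in:P6
Tick 8: [PARSE:-, VALIDATE:P6(v=6,ok=T), TRANSFORM:-, EMIT:P5(v=0,ok=F)] out:P4(v=35); in:-
Tick 9: [PARSE:-, VALIDATE:-, TRANSFORM:P6(v=30,ok=T), EMIT:-] out:P5(v=0); in:-
Tick 10: [PARSE:-, VALIDATE:-, TRANSFORM:-, EMIT:P6(v=30,ok=T)] out:-; in:-
Emitted by tick 10: ['P1', 'P2', 'P3', 'P4', 'P5']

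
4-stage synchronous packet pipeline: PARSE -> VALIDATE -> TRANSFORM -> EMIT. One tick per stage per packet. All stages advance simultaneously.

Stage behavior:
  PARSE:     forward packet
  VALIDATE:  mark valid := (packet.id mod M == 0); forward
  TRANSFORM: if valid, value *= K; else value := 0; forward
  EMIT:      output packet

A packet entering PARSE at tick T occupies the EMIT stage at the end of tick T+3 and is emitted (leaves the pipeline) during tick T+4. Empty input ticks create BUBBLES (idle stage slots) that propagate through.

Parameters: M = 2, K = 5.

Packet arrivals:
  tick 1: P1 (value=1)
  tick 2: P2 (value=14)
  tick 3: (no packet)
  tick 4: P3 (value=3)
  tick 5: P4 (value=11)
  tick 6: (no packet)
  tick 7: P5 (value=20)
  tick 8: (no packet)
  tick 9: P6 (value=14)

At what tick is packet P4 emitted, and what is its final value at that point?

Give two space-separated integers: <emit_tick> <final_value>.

Answer: 9 55

Derivation:
Tick 1: [PARSE:P1(v=1,ok=F), VALIDATE:-, TRANSFORM:-, EMIT:-] out:-; in:P1
Tick 2: [PARSE:P2(v=14,ok=F), VALIDATE:P1(v=1,ok=F), TRANSFORM:-, EMIT:-] out:-; in:P2
Tick 3: [PARSE:-, VALIDATE:P2(v=14,ok=T), TRANSFORM:P1(v=0,ok=F), EMIT:-] out:-; in:-
Tick 4: [PARSE:P3(v=3,ok=F), VALIDATE:-, TRANSFORM:P2(v=70,ok=T), EMIT:P1(v=0,ok=F)] out:-; in:P3
Tick 5: [PARSE:P4(v=11,ok=F), VALIDATE:P3(v=3,ok=F), TRANSFORM:-, EMIT:P2(v=70,ok=T)] out:P1(v=0); in:P4
Tick 6: [PARSE:-, VALIDATE:P4(v=11,ok=T), TRANSFORM:P3(v=0,ok=F), EMIT:-] out:P2(v=70); in:-
Tick 7: [PARSE:P5(v=20,ok=F), VALIDATE:-, TRANSFORM:P4(v=55,ok=T), EMIT:P3(v=0,ok=F)] out:-; in:P5
Tick 8: [PARSE:-, VALIDATE:P5(v=20,ok=F), TRANSFORM:-, EMIT:P4(v=55,ok=T)] out:P3(v=0); in:-
Tick 9: [PARSE:P6(v=14,ok=F), VALIDATE:-, TRANSFORM:P5(v=0,ok=F), EMIT:-] out:P4(v=55); in:P6
Tick 10: [PARSE:-, VALIDATE:P6(v=14,ok=T), TRANSFORM:-, EMIT:P5(v=0,ok=F)] out:-; in:-
Tick 11: [PARSE:-, VALIDATE:-, TRANSFORM:P6(v=70,ok=T), EMIT:-] out:P5(v=0); in:-
Tick 12: [PARSE:-, VALIDATE:-, TRANSFORM:-, EMIT:P6(v=70,ok=T)] out:-; in:-
Tick 13: [PARSE:-, VALIDATE:-, TRANSFORM:-, EMIT:-] out:P6(v=70); in:-
P4: arrives tick 5, valid=True (id=4, id%2=0), emit tick 9, final value 55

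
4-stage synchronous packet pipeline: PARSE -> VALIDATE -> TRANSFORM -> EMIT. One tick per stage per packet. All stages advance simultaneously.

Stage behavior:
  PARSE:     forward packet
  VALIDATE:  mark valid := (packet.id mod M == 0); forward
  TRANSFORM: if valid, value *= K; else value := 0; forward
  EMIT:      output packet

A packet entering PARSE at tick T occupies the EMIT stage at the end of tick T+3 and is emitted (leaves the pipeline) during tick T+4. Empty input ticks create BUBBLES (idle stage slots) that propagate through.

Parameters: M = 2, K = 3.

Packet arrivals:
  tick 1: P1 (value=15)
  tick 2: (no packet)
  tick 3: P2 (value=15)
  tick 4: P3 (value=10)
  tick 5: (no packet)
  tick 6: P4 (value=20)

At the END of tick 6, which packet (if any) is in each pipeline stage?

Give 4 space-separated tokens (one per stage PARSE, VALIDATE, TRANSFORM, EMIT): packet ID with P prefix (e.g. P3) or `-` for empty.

Tick 1: [PARSE:P1(v=15,ok=F), VALIDATE:-, TRANSFORM:-, EMIT:-] out:-; in:P1
Tick 2: [PARSE:-, VALIDATE:P1(v=15,ok=F), TRANSFORM:-, EMIT:-] out:-; in:-
Tick 3: [PARSE:P2(v=15,ok=F), VALIDATE:-, TRANSFORM:P1(v=0,ok=F), EMIT:-] out:-; in:P2
Tick 4: [PARSE:P3(v=10,ok=F), VALIDATE:P2(v=15,ok=T), TRANSFORM:-, EMIT:P1(v=0,ok=F)] out:-; in:P3
Tick 5: [PARSE:-, VALIDATE:P3(v=10,ok=F), TRANSFORM:P2(v=45,ok=T), EMIT:-] out:P1(v=0); in:-
Tick 6: [PARSE:P4(v=20,ok=F), VALIDATE:-, TRANSFORM:P3(v=0,ok=F), EMIT:P2(v=45,ok=T)] out:-; in:P4
At end of tick 6: ['P4', '-', 'P3', 'P2']

Answer: P4 - P3 P2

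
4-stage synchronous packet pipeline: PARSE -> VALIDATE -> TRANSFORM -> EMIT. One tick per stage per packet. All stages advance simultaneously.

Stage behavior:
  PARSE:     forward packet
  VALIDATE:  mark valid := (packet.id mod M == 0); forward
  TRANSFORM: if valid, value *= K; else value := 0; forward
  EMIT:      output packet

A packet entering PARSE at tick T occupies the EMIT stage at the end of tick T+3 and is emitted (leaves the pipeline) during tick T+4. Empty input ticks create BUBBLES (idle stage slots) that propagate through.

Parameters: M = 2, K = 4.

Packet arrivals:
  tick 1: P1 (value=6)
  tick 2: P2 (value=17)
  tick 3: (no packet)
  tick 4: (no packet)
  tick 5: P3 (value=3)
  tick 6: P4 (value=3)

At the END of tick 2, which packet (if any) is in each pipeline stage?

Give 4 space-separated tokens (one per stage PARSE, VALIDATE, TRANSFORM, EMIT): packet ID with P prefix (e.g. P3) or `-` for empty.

Tick 1: [PARSE:P1(v=6,ok=F), VALIDATE:-, TRANSFORM:-, EMIT:-] out:-; in:P1
Tick 2: [PARSE:P2(v=17,ok=F), VALIDATE:P1(v=6,ok=F), TRANSFORM:-, EMIT:-] out:-; in:P2
At end of tick 2: ['P2', 'P1', '-', '-']

Answer: P2 P1 - -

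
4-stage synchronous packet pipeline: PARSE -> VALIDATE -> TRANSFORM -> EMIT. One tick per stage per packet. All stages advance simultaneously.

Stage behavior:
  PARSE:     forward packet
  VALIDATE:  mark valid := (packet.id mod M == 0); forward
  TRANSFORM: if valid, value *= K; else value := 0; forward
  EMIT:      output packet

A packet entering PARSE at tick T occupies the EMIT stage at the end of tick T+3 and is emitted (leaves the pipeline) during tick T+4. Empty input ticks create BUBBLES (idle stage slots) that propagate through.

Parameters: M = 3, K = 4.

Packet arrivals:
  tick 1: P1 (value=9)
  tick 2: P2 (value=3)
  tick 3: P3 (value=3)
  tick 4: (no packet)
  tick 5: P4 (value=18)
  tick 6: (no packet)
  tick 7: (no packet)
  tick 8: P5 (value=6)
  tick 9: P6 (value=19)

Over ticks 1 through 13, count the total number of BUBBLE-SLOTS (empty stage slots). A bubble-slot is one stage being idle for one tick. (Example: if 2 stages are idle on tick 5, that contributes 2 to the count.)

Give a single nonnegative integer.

Answer: 28

Derivation:
Tick 1: [PARSE:P1(v=9,ok=F), VALIDATE:-, TRANSFORM:-, EMIT:-] out:-; bubbles=3
Tick 2: [PARSE:P2(v=3,ok=F), VALIDATE:P1(v=9,ok=F), TRANSFORM:-, EMIT:-] out:-; bubbles=2
Tick 3: [PARSE:P3(v=3,ok=F), VALIDATE:P2(v=3,ok=F), TRANSFORM:P1(v=0,ok=F), EMIT:-] out:-; bubbles=1
Tick 4: [PARSE:-, VALIDATE:P3(v=3,ok=T), TRANSFORM:P2(v=0,ok=F), EMIT:P1(v=0,ok=F)] out:-; bubbles=1
Tick 5: [PARSE:P4(v=18,ok=F), VALIDATE:-, TRANSFORM:P3(v=12,ok=T), EMIT:P2(v=0,ok=F)] out:P1(v=0); bubbles=1
Tick 6: [PARSE:-, VALIDATE:P4(v=18,ok=F), TRANSFORM:-, EMIT:P3(v=12,ok=T)] out:P2(v=0); bubbles=2
Tick 7: [PARSE:-, VALIDATE:-, TRANSFORM:P4(v=0,ok=F), EMIT:-] out:P3(v=12); bubbles=3
Tick 8: [PARSE:P5(v=6,ok=F), VALIDATE:-, TRANSFORM:-, EMIT:P4(v=0,ok=F)] out:-; bubbles=2
Tick 9: [PARSE:P6(v=19,ok=F), VALIDATE:P5(v=6,ok=F), TRANSFORM:-, EMIT:-] out:P4(v=0); bubbles=2
Tick 10: [PARSE:-, VALIDATE:P6(v=19,ok=T), TRANSFORM:P5(v=0,ok=F), EMIT:-] out:-; bubbles=2
Tick 11: [PARSE:-, VALIDATE:-, TRANSFORM:P6(v=76,ok=T), EMIT:P5(v=0,ok=F)] out:-; bubbles=2
Tick 12: [PARSE:-, VALIDATE:-, TRANSFORM:-, EMIT:P6(v=76,ok=T)] out:P5(v=0); bubbles=3
Tick 13: [PARSE:-, VALIDATE:-, TRANSFORM:-, EMIT:-] out:P6(v=76); bubbles=4
Total bubble-slots: 28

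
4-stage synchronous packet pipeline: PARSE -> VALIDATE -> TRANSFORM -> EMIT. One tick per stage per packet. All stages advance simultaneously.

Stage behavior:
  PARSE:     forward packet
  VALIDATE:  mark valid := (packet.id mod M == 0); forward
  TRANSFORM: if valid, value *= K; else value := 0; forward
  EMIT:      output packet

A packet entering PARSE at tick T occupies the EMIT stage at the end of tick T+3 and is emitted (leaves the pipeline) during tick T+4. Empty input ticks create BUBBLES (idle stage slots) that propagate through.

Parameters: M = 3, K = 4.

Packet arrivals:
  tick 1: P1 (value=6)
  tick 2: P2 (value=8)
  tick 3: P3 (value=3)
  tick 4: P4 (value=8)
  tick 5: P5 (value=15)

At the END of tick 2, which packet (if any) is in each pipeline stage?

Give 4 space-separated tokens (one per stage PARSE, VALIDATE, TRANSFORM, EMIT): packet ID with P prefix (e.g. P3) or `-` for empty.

Tick 1: [PARSE:P1(v=6,ok=F), VALIDATE:-, TRANSFORM:-, EMIT:-] out:-; in:P1
Tick 2: [PARSE:P2(v=8,ok=F), VALIDATE:P1(v=6,ok=F), TRANSFORM:-, EMIT:-] out:-; in:P2
At end of tick 2: ['P2', 'P1', '-', '-']

Answer: P2 P1 - -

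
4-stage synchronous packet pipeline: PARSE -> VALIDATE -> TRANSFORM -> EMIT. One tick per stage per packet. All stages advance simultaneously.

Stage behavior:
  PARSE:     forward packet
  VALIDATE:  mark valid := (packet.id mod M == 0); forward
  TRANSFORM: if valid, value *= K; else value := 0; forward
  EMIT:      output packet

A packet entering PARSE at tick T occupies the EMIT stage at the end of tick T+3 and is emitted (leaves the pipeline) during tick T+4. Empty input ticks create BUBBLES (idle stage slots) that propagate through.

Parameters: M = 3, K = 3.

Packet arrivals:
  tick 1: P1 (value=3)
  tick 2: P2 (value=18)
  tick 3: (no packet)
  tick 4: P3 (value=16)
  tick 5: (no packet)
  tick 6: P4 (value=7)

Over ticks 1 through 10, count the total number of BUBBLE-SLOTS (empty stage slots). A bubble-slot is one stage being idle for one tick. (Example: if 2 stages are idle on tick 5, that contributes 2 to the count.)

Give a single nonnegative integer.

Tick 1: [PARSE:P1(v=3,ok=F), VALIDATE:-, TRANSFORM:-, EMIT:-] out:-; bubbles=3
Tick 2: [PARSE:P2(v=18,ok=F), VALIDATE:P1(v=3,ok=F), TRANSFORM:-, EMIT:-] out:-; bubbles=2
Tick 3: [PARSE:-, VALIDATE:P2(v=18,ok=F), TRANSFORM:P1(v=0,ok=F), EMIT:-] out:-; bubbles=2
Tick 4: [PARSE:P3(v=16,ok=F), VALIDATE:-, TRANSFORM:P2(v=0,ok=F), EMIT:P1(v=0,ok=F)] out:-; bubbles=1
Tick 5: [PARSE:-, VALIDATE:P3(v=16,ok=T), TRANSFORM:-, EMIT:P2(v=0,ok=F)] out:P1(v=0); bubbles=2
Tick 6: [PARSE:P4(v=7,ok=F), VALIDATE:-, TRANSFORM:P3(v=48,ok=T), EMIT:-] out:P2(v=0); bubbles=2
Tick 7: [PARSE:-, VALIDATE:P4(v=7,ok=F), TRANSFORM:-, EMIT:P3(v=48,ok=T)] out:-; bubbles=2
Tick 8: [PARSE:-, VALIDATE:-, TRANSFORM:P4(v=0,ok=F), EMIT:-] out:P3(v=48); bubbles=3
Tick 9: [PARSE:-, VALIDATE:-, TRANSFORM:-, EMIT:P4(v=0,ok=F)] out:-; bubbles=3
Tick 10: [PARSE:-, VALIDATE:-, TRANSFORM:-, EMIT:-] out:P4(v=0); bubbles=4
Total bubble-slots: 24

Answer: 24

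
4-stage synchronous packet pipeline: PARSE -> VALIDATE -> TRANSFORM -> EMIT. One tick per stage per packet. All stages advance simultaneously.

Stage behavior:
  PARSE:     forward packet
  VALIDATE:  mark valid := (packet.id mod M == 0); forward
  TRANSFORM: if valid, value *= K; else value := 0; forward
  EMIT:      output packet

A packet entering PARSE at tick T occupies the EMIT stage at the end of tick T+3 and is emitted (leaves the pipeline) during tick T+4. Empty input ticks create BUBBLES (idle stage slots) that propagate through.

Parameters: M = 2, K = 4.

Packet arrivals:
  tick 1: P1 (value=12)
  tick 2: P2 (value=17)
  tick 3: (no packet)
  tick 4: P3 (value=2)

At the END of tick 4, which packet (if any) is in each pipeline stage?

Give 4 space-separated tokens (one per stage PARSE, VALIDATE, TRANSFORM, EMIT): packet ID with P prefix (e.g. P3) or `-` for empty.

Tick 1: [PARSE:P1(v=12,ok=F), VALIDATE:-, TRANSFORM:-, EMIT:-] out:-; in:P1
Tick 2: [PARSE:P2(v=17,ok=F), VALIDATE:P1(v=12,ok=F), TRANSFORM:-, EMIT:-] out:-; in:P2
Tick 3: [PARSE:-, VALIDATE:P2(v=17,ok=T), TRANSFORM:P1(v=0,ok=F), EMIT:-] out:-; in:-
Tick 4: [PARSE:P3(v=2,ok=F), VALIDATE:-, TRANSFORM:P2(v=68,ok=T), EMIT:P1(v=0,ok=F)] out:-; in:P3
At end of tick 4: ['P3', '-', 'P2', 'P1']

Answer: P3 - P2 P1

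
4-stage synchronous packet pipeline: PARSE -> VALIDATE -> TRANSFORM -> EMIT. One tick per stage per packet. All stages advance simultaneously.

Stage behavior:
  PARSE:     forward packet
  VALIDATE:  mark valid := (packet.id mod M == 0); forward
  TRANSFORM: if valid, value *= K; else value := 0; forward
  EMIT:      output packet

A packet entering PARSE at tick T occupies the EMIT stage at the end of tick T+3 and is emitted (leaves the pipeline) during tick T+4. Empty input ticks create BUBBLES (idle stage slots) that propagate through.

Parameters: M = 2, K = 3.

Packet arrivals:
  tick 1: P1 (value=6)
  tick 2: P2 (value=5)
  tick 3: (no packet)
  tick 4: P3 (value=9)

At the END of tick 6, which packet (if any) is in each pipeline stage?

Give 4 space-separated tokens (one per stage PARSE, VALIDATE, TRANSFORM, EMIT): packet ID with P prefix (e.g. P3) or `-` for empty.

Answer: - - P3 -

Derivation:
Tick 1: [PARSE:P1(v=6,ok=F), VALIDATE:-, TRANSFORM:-, EMIT:-] out:-; in:P1
Tick 2: [PARSE:P2(v=5,ok=F), VALIDATE:P1(v=6,ok=F), TRANSFORM:-, EMIT:-] out:-; in:P2
Tick 3: [PARSE:-, VALIDATE:P2(v=5,ok=T), TRANSFORM:P1(v=0,ok=F), EMIT:-] out:-; in:-
Tick 4: [PARSE:P3(v=9,ok=F), VALIDATE:-, TRANSFORM:P2(v=15,ok=T), EMIT:P1(v=0,ok=F)] out:-; in:P3
Tick 5: [PARSE:-, VALIDATE:P3(v=9,ok=F), TRANSFORM:-, EMIT:P2(v=15,ok=T)] out:P1(v=0); in:-
Tick 6: [PARSE:-, VALIDATE:-, TRANSFORM:P3(v=0,ok=F), EMIT:-] out:P2(v=15); in:-
At end of tick 6: ['-', '-', 'P3', '-']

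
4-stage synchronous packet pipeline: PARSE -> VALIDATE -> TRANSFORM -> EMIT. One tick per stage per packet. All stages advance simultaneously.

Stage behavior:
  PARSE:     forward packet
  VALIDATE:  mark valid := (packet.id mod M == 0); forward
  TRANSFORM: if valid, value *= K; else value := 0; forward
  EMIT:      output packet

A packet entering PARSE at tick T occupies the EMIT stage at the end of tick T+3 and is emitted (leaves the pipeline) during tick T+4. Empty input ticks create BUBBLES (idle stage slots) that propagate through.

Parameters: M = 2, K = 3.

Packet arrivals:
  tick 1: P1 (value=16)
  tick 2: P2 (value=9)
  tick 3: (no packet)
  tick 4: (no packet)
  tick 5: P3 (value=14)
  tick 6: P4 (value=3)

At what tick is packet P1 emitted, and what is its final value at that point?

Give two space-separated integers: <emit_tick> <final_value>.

Answer: 5 0

Derivation:
Tick 1: [PARSE:P1(v=16,ok=F), VALIDATE:-, TRANSFORM:-, EMIT:-] out:-; in:P1
Tick 2: [PARSE:P2(v=9,ok=F), VALIDATE:P1(v=16,ok=F), TRANSFORM:-, EMIT:-] out:-; in:P2
Tick 3: [PARSE:-, VALIDATE:P2(v=9,ok=T), TRANSFORM:P1(v=0,ok=F), EMIT:-] out:-; in:-
Tick 4: [PARSE:-, VALIDATE:-, TRANSFORM:P2(v=27,ok=T), EMIT:P1(v=0,ok=F)] out:-; in:-
Tick 5: [PARSE:P3(v=14,ok=F), VALIDATE:-, TRANSFORM:-, EMIT:P2(v=27,ok=T)] out:P1(v=0); in:P3
Tick 6: [PARSE:P4(v=3,ok=F), VALIDATE:P3(v=14,ok=F), TRANSFORM:-, EMIT:-] out:P2(v=27); in:P4
Tick 7: [PARSE:-, VALIDATE:P4(v=3,ok=T), TRANSFORM:P3(v=0,ok=F), EMIT:-] out:-; in:-
Tick 8: [PARSE:-, VALIDATE:-, TRANSFORM:P4(v=9,ok=T), EMIT:P3(v=0,ok=F)] out:-; in:-
Tick 9: [PARSE:-, VALIDATE:-, TRANSFORM:-, EMIT:P4(v=9,ok=T)] out:P3(v=0); in:-
Tick 10: [PARSE:-, VALIDATE:-, TRANSFORM:-, EMIT:-] out:P4(v=9); in:-
P1: arrives tick 1, valid=False (id=1, id%2=1), emit tick 5, final value 0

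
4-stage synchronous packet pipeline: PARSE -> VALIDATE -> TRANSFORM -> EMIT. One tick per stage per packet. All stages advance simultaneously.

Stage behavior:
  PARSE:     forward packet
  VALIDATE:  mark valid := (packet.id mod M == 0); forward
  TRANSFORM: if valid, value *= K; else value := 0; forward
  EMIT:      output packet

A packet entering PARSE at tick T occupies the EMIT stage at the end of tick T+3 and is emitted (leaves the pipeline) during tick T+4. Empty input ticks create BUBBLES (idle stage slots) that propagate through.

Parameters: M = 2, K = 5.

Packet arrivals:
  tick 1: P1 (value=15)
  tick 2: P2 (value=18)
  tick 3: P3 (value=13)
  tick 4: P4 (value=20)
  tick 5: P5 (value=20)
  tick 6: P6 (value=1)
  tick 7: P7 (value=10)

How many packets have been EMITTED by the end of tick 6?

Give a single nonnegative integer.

Answer: 2

Derivation:
Tick 1: [PARSE:P1(v=15,ok=F), VALIDATE:-, TRANSFORM:-, EMIT:-] out:-; in:P1
Tick 2: [PARSE:P2(v=18,ok=F), VALIDATE:P1(v=15,ok=F), TRANSFORM:-, EMIT:-] out:-; in:P2
Tick 3: [PARSE:P3(v=13,ok=F), VALIDATE:P2(v=18,ok=T), TRANSFORM:P1(v=0,ok=F), EMIT:-] out:-; in:P3
Tick 4: [PARSE:P4(v=20,ok=F), VALIDATE:P3(v=13,ok=F), TRANSFORM:P2(v=90,ok=T), EMIT:P1(v=0,ok=F)] out:-; in:P4
Tick 5: [PARSE:P5(v=20,ok=F), VALIDATE:P4(v=20,ok=T), TRANSFORM:P3(v=0,ok=F), EMIT:P2(v=90,ok=T)] out:P1(v=0); in:P5
Tick 6: [PARSE:P6(v=1,ok=F), VALIDATE:P5(v=20,ok=F), TRANSFORM:P4(v=100,ok=T), EMIT:P3(v=0,ok=F)] out:P2(v=90); in:P6
Emitted by tick 6: ['P1', 'P2']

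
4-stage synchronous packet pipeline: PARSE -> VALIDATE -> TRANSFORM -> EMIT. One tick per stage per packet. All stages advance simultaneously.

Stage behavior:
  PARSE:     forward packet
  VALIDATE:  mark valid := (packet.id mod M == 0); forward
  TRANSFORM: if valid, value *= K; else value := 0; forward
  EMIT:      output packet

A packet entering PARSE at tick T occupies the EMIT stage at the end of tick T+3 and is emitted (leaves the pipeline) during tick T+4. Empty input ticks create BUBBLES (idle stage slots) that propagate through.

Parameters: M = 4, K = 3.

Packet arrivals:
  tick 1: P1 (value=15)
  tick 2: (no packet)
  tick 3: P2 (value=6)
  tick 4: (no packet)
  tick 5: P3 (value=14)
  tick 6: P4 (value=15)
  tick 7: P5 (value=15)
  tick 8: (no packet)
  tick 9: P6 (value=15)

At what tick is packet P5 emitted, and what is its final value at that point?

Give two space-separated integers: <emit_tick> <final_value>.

Answer: 11 0

Derivation:
Tick 1: [PARSE:P1(v=15,ok=F), VALIDATE:-, TRANSFORM:-, EMIT:-] out:-; in:P1
Tick 2: [PARSE:-, VALIDATE:P1(v=15,ok=F), TRANSFORM:-, EMIT:-] out:-; in:-
Tick 3: [PARSE:P2(v=6,ok=F), VALIDATE:-, TRANSFORM:P1(v=0,ok=F), EMIT:-] out:-; in:P2
Tick 4: [PARSE:-, VALIDATE:P2(v=6,ok=F), TRANSFORM:-, EMIT:P1(v=0,ok=F)] out:-; in:-
Tick 5: [PARSE:P3(v=14,ok=F), VALIDATE:-, TRANSFORM:P2(v=0,ok=F), EMIT:-] out:P1(v=0); in:P3
Tick 6: [PARSE:P4(v=15,ok=F), VALIDATE:P3(v=14,ok=F), TRANSFORM:-, EMIT:P2(v=0,ok=F)] out:-; in:P4
Tick 7: [PARSE:P5(v=15,ok=F), VALIDATE:P4(v=15,ok=T), TRANSFORM:P3(v=0,ok=F), EMIT:-] out:P2(v=0); in:P5
Tick 8: [PARSE:-, VALIDATE:P5(v=15,ok=F), TRANSFORM:P4(v=45,ok=T), EMIT:P3(v=0,ok=F)] out:-; in:-
Tick 9: [PARSE:P6(v=15,ok=F), VALIDATE:-, TRANSFORM:P5(v=0,ok=F), EMIT:P4(v=45,ok=T)] out:P3(v=0); in:P6
Tick 10: [PARSE:-, VALIDATE:P6(v=15,ok=F), TRANSFORM:-, EMIT:P5(v=0,ok=F)] out:P4(v=45); in:-
Tick 11: [PARSE:-, VALIDATE:-, TRANSFORM:P6(v=0,ok=F), EMIT:-] out:P5(v=0); in:-
Tick 12: [PARSE:-, VALIDATE:-, TRANSFORM:-, EMIT:P6(v=0,ok=F)] out:-; in:-
Tick 13: [PARSE:-, VALIDATE:-, TRANSFORM:-, EMIT:-] out:P6(v=0); in:-
P5: arrives tick 7, valid=False (id=5, id%4=1), emit tick 11, final value 0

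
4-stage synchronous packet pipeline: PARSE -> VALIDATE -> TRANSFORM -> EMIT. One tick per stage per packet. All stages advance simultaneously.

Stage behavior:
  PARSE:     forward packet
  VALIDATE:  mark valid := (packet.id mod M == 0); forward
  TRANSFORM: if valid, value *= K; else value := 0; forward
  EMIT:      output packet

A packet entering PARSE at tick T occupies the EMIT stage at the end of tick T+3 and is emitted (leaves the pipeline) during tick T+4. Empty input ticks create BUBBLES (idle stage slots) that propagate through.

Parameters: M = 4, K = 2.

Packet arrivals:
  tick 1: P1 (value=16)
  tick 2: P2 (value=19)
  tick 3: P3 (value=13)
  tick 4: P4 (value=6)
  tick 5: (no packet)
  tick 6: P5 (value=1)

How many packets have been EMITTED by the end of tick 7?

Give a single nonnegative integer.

Tick 1: [PARSE:P1(v=16,ok=F), VALIDATE:-, TRANSFORM:-, EMIT:-] out:-; in:P1
Tick 2: [PARSE:P2(v=19,ok=F), VALIDATE:P1(v=16,ok=F), TRANSFORM:-, EMIT:-] out:-; in:P2
Tick 3: [PARSE:P3(v=13,ok=F), VALIDATE:P2(v=19,ok=F), TRANSFORM:P1(v=0,ok=F), EMIT:-] out:-; in:P3
Tick 4: [PARSE:P4(v=6,ok=F), VALIDATE:P3(v=13,ok=F), TRANSFORM:P2(v=0,ok=F), EMIT:P1(v=0,ok=F)] out:-; in:P4
Tick 5: [PARSE:-, VALIDATE:P4(v=6,ok=T), TRANSFORM:P3(v=0,ok=F), EMIT:P2(v=0,ok=F)] out:P1(v=0); in:-
Tick 6: [PARSE:P5(v=1,ok=F), VALIDATE:-, TRANSFORM:P4(v=12,ok=T), EMIT:P3(v=0,ok=F)] out:P2(v=0); in:P5
Tick 7: [PARSE:-, VALIDATE:P5(v=1,ok=F), TRANSFORM:-, EMIT:P4(v=12,ok=T)] out:P3(v=0); in:-
Emitted by tick 7: ['P1', 'P2', 'P3']

Answer: 3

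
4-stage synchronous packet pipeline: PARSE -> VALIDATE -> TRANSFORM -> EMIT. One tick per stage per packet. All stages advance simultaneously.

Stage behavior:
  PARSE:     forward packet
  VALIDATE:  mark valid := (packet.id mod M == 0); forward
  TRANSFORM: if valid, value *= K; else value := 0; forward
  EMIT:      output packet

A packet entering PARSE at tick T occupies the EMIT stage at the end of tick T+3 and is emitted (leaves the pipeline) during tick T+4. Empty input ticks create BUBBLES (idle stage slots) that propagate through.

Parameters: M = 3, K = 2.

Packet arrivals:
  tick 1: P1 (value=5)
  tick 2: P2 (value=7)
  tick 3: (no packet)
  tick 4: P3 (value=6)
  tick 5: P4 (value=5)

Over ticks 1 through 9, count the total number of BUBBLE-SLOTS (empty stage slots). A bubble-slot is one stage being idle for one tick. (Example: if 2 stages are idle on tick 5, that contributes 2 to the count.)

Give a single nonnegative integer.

Answer: 20

Derivation:
Tick 1: [PARSE:P1(v=5,ok=F), VALIDATE:-, TRANSFORM:-, EMIT:-] out:-; bubbles=3
Tick 2: [PARSE:P2(v=7,ok=F), VALIDATE:P1(v=5,ok=F), TRANSFORM:-, EMIT:-] out:-; bubbles=2
Tick 3: [PARSE:-, VALIDATE:P2(v=7,ok=F), TRANSFORM:P1(v=0,ok=F), EMIT:-] out:-; bubbles=2
Tick 4: [PARSE:P3(v=6,ok=F), VALIDATE:-, TRANSFORM:P2(v=0,ok=F), EMIT:P1(v=0,ok=F)] out:-; bubbles=1
Tick 5: [PARSE:P4(v=5,ok=F), VALIDATE:P3(v=6,ok=T), TRANSFORM:-, EMIT:P2(v=0,ok=F)] out:P1(v=0); bubbles=1
Tick 6: [PARSE:-, VALIDATE:P4(v=5,ok=F), TRANSFORM:P3(v=12,ok=T), EMIT:-] out:P2(v=0); bubbles=2
Tick 7: [PARSE:-, VALIDATE:-, TRANSFORM:P4(v=0,ok=F), EMIT:P3(v=12,ok=T)] out:-; bubbles=2
Tick 8: [PARSE:-, VALIDATE:-, TRANSFORM:-, EMIT:P4(v=0,ok=F)] out:P3(v=12); bubbles=3
Tick 9: [PARSE:-, VALIDATE:-, TRANSFORM:-, EMIT:-] out:P4(v=0); bubbles=4
Total bubble-slots: 20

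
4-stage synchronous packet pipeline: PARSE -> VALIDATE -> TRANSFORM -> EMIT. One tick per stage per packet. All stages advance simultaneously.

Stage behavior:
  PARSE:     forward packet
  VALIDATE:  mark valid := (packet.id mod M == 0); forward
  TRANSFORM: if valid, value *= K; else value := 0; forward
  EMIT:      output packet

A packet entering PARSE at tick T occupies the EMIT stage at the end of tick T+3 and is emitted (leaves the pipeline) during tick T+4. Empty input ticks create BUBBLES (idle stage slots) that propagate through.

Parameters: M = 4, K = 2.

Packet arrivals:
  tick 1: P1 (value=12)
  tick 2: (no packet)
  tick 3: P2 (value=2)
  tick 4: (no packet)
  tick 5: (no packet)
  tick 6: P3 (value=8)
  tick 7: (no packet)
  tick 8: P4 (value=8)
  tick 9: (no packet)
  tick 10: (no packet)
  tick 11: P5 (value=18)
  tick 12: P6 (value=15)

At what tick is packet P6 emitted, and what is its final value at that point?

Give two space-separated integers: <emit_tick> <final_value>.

Answer: 16 0

Derivation:
Tick 1: [PARSE:P1(v=12,ok=F), VALIDATE:-, TRANSFORM:-, EMIT:-] out:-; in:P1
Tick 2: [PARSE:-, VALIDATE:P1(v=12,ok=F), TRANSFORM:-, EMIT:-] out:-; in:-
Tick 3: [PARSE:P2(v=2,ok=F), VALIDATE:-, TRANSFORM:P1(v=0,ok=F), EMIT:-] out:-; in:P2
Tick 4: [PARSE:-, VALIDATE:P2(v=2,ok=F), TRANSFORM:-, EMIT:P1(v=0,ok=F)] out:-; in:-
Tick 5: [PARSE:-, VALIDATE:-, TRANSFORM:P2(v=0,ok=F), EMIT:-] out:P1(v=0); in:-
Tick 6: [PARSE:P3(v=8,ok=F), VALIDATE:-, TRANSFORM:-, EMIT:P2(v=0,ok=F)] out:-; in:P3
Tick 7: [PARSE:-, VALIDATE:P3(v=8,ok=F), TRANSFORM:-, EMIT:-] out:P2(v=0); in:-
Tick 8: [PARSE:P4(v=8,ok=F), VALIDATE:-, TRANSFORM:P3(v=0,ok=F), EMIT:-] out:-; in:P4
Tick 9: [PARSE:-, VALIDATE:P4(v=8,ok=T), TRANSFORM:-, EMIT:P3(v=0,ok=F)] out:-; in:-
Tick 10: [PARSE:-, VALIDATE:-, TRANSFORM:P4(v=16,ok=T), EMIT:-] out:P3(v=0); in:-
Tick 11: [PARSE:P5(v=18,ok=F), VALIDATE:-, TRANSFORM:-, EMIT:P4(v=16,ok=T)] out:-; in:P5
Tick 12: [PARSE:P6(v=15,ok=F), VALIDATE:P5(v=18,ok=F), TRANSFORM:-, EMIT:-] out:P4(v=16); in:P6
Tick 13: [PARSE:-, VALIDATE:P6(v=15,ok=F), TRANSFORM:P5(v=0,ok=F), EMIT:-] out:-; in:-
Tick 14: [PARSE:-, VALIDATE:-, TRANSFORM:P6(v=0,ok=F), EMIT:P5(v=0,ok=F)] out:-; in:-
Tick 15: [PARSE:-, VALIDATE:-, TRANSFORM:-, EMIT:P6(v=0,ok=F)] out:P5(v=0); in:-
Tick 16: [PARSE:-, VALIDATE:-, TRANSFORM:-, EMIT:-] out:P6(v=0); in:-
P6: arrives tick 12, valid=False (id=6, id%4=2), emit tick 16, final value 0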